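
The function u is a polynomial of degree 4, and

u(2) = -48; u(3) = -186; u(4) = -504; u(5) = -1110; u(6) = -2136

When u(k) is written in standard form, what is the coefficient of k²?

Write u(k) = ak^4 + bk³ + ck² + dk + e; the 5 given values yield a linear system in the 5 coefficients.
Solving, u(k) = -k^4 - 4k³ + k² - 2k.
The coefficient of k² is 1.

1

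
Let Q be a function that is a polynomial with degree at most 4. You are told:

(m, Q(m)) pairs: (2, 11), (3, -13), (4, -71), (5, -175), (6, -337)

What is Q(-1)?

First differences: -24, -58, -104, -162. Second differences: -34, -46, -58. Third differences: -12, -12.
Level-3 differences are constant, so Q has degree 3.
Fitting a degree-3 polynomial gives Q(m) = -2m³ + m² + 9m + 5.
Then Q(-1) = -1.

-1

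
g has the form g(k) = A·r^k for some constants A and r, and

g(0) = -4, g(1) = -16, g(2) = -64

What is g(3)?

Consecutive ratio: -16/(-4) = 4, and -64/(-16) = 4, so r = 4.
Then A·4^0 = -4 gives A = -4, and g(k) = -4·4^k.
g(3) = -4·4^3 = -256.

-256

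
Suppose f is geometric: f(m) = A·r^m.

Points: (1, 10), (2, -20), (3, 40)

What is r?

-2

Consecutive ratio: -20/10 = -2, and 40/(-20) = -2, so r = -2.
Then A·(-2)^1 = 10 gives A = -5, and f(m) = -5·(-2)^m.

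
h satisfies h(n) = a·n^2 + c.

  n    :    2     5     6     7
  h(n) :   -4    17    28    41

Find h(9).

From h(2) = -4 and h(5) = 17: 4a + c = -4 and 25a + c = 17.
Subtracting: 21a = 21, so a = 1; then c = -4 − 1·4 = -8.
So h(n) = 1n² − 8, and h(9) = 73.

73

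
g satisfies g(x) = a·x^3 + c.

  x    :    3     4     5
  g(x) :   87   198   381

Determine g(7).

From g(3) = 87 and g(4) = 198: 27a + c = 87 and 64a + c = 198.
Subtracting: 37a = 111, so a = 3; then c = 87 − 3·27 = 6.
So g(x) = 3x³ + 6, and g(7) = 1035.

1035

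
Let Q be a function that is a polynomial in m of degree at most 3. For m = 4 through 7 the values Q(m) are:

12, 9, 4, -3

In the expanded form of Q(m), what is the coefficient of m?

Write Q(m) = am³ + bm² + cm + d; the 4 given values yield a linear system in the 4 coefficients.
Solving, the leading coefficient vanishes, and Q(m) = -m² + 6m + 4.
The coefficient of m is 6.

6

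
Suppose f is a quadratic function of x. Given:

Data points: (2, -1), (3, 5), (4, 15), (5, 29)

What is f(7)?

Write f(x) = ax² + bx + c; the 4 given values yield a linear system in the 3 coefficients.
Solving, f(x) = 2x² - 4x - 1.
Then f(7) = 69.

69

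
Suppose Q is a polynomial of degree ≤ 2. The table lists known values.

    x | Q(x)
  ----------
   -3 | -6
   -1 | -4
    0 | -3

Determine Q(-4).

-7

Write Q(x) = ax² + bx + c; the 3 given values yield a linear system in the 3 coefficients.
Solving, the leading coefficient vanishes, and Q(x) = x - 3.
Then Q(-4) = -7.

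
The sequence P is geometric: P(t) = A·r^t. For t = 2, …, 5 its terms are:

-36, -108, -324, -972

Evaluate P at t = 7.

-8748

Consecutive ratio: -108/(-36) = 3, and -324/(-108) = 3, so r = 3.
Then A·3^2 = -36 gives A = -4, and P(t) = -4·3^t.
P(7) = -4·3^7 = -8748.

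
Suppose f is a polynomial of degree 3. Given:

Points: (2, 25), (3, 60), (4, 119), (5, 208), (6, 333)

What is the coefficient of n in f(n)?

1

First differences: 35, 59, 89, 125. Second differences: 24, 30, 36. Third differences: 6, 6.
Level-3 differences are constant, so f has degree 3.
Fitting a degree-3 polynomial gives f(n) = n³ + 3n² + n + 3.
The coefficient of n is 1.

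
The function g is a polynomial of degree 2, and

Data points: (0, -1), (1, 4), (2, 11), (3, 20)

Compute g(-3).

-4

First differences: 5, 7, 9. Second differences: 2, 2.
Level-2 differences are constant, so g has degree 2.
Fitting a degree-2 polynomial gives g(m) = m² + 4m - 1.
Then g(-3) = -4.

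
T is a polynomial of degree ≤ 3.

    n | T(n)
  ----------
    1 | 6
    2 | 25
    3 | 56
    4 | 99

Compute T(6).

Write T(n) = an³ + bn² + cn + d; the 4 given values yield a linear system in the 4 coefficients.
Solving, the leading coefficient vanishes, and T(n) = 6n² + n - 1.
Then T(6) = 221.

221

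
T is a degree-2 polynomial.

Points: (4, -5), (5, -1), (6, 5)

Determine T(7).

Write T(m) = am² + bm + c; the 3 given values yield a linear system in the 3 coefficients.
Solving, T(m) = m² - 5m - 1.
Then T(7) = 13.

13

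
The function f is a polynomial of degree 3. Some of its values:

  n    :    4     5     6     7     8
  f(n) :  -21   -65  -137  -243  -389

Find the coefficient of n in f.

Write f(n) = an³ + bn² + cn + d; the 5 given values yield a linear system in the 4 coefficients.
Solving, f(n) = -n³ + n² + 8n - 5.
The coefficient of n is 8.

8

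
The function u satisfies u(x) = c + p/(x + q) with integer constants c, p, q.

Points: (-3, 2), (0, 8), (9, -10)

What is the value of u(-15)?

-2

(u(x) − c)(x + q) = p for each data point; the three points give a linear system in c and q, then p follows.
Solving: c = -4, q = -3, p = -36, so u(x) = -4 − 36/(x − 3).
Then u(-15) = -4 − 36/(-18) = -2.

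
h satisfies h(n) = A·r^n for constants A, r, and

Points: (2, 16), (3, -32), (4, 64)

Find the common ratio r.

Consecutive ratio: -32/16 = -2, and 64/(-32) = -2, so r = -2.
Then A·(-2)^2 = 16 gives A = 4, and h(n) = 4·(-2)^n.

-2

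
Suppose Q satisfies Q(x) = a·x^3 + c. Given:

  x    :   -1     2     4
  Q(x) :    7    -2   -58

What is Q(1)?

5

From Q(-1) = 7 and Q(2) = -2: -1a + c = 7 and 8a + c = -2.
Subtracting: 9a = -9, so a = -1; then c = 7 − (-1)·(-1) = 6.
So Q(x) = -1x³ + 6, and Q(1) = 5.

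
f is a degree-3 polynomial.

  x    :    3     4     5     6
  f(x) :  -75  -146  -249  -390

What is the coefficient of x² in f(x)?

-4

Write f(x) = ax³ + bx² + cx + d; the 4 given values yield a linear system in the 4 coefficients.
Solving, f(x) = -x³ - 4x² - 6x + 6.
The coefficient of x² is -4.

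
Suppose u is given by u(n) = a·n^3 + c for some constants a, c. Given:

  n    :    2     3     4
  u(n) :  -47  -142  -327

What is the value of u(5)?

From u(2) = -47 and u(3) = -142: 8a + c = -47 and 27a + c = -142.
Subtracting: 19a = -95, so a = -5; then c = -47 − (-5)·8 = -7.
So u(n) = -5n³ − 7, and u(5) = -632.

-632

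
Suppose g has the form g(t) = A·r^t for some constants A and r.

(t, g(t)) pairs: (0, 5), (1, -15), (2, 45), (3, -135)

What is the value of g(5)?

Consecutive ratio: -15/5 = -3, and 45/(-15) = -3, so r = -3.
Then A·(-3)^0 = 5 gives A = 5, and g(t) = 5·(-3)^t.
g(5) = 5·(-3)^5 = -1215.

-1215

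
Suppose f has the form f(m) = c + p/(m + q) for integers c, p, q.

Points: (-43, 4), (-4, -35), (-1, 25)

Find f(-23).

3

(f(m) − c)(m + q) = p for each data point; the three points give a linear system in c and q, then p follows.
Solving: c = 5, q = 3, p = 40, so f(m) = 5 + 40/(m + 3).
Then f(-23) = 5 + 40/(-20) = 3.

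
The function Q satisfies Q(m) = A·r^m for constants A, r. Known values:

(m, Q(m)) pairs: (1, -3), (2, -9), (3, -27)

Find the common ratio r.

3

Consecutive ratio: -9/(-3) = 3, and -27/(-9) = 3, so r = 3.
Then A·3^1 = -3 gives A = -1, and Q(m) = -1·3^m.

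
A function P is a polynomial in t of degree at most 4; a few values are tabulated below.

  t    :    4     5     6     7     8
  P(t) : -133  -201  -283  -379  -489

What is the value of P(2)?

-39

First differences: -68, -82, -96, -110. Second differences: -14, -14, -14.
Level-2 differences are constant, so P has degree 2.
Fitting a degree-2 polynomial gives P(t) = -7t² - 5t - 1.
Then P(2) = -39.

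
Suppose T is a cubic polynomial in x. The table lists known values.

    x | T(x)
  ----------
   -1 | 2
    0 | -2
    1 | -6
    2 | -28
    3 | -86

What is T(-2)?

24

First differences: -4, -4, -22, -58. Second differences: 0, -18, -36. Third differences: -18, -18.
Level-3 differences are constant, so T has degree 3.
Fitting a degree-3 polynomial gives T(x) = -3x³ - x - 2.
Then T(-2) = 24.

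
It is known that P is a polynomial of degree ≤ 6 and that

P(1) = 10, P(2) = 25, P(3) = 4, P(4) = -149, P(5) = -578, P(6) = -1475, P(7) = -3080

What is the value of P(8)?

First differences: 15, -21, -153, -429, -897, -1605. Second differences: -36, -132, -276, -468, -708. Third differences: -96, -144, -192, -240. Fourth differences: -48, -48, -48.
Level-4 differences are constant, so P has degree 4.
Fitting a degree-4 polynomial gives P(n) = -2n^4 + 4n³ + 8n² - 7n + 7.
Then P(8) = -5681.

-5681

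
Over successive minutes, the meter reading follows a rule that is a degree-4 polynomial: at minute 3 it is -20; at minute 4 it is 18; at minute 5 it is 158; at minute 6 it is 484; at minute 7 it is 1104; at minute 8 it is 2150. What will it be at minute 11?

9524

Write the value at m as f(m).
Write f(m) = am^4 + bm³ + cm² + dm + e; the 6 given values yield a linear system in the 5 coefficients.
Solving, f(m) = m^4 - 4m³ + 2m² - 3m - 2.
Then f(11) = 9524.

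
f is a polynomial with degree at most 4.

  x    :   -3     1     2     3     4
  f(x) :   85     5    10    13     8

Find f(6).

Write f(x) = ax^4 + bx³ + cx² + dx + e; the 5 given values yield a linear system in the 5 coefficients.
Solving, the leading coefficient vanishes, and f(x) = -x³ + 5x² - 3x + 4.
Then f(6) = -50.

-50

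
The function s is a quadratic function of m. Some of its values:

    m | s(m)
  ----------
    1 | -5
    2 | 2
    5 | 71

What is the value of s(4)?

Write s(m) = am² + bm + c; the 3 given values yield a linear system in the 3 coefficients.
Solving, s(m) = 4m² - 5m - 4.
Then s(4) = 40.

40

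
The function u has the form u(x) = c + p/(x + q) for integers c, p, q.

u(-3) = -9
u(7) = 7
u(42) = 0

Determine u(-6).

(u(x) − c)(x + q) = p for each data point; the three points give a linear system in c and q, then p follows.
Solving: c = -1, q = -2, p = 40, so u(x) = -1 + 40/(x − 2).
Then u(-6) = -1 + 40/(-8) = -6.

-6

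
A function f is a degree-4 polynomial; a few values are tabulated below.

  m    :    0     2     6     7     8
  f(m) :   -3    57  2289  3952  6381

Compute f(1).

Write f(m) = am^4 + bm³ + cm² + dm + e; the 5 given values yield a linear system in the 5 coefficients.
Solving, f(m) = m^4 + 4m³ + 4m² - 2m - 3.
Then f(1) = 4.

4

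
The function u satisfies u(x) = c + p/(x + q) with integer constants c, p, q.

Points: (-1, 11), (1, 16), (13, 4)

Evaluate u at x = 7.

(u(x) − c)(x + q) = p for each data point; the three points give a linear system in c and q, then p follows.
Solving: c = 6, q = -3, p = -20, so u(x) = 6 − 20/(x − 3).
Then u(7) = 6 − 20/4 = 1.

1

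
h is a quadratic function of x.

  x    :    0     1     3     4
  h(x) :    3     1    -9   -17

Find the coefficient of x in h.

Write h(x) = ax² + bx + c; the 4 given values yield a linear system in the 3 coefficients.
Solving, h(x) = -x² - x + 3.
The coefficient of x is -1.

-1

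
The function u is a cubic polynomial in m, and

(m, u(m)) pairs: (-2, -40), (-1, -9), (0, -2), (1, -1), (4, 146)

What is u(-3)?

Write u(m) = am³ + bm² + cm + d; the 5 given values yield a linear system in the 4 coefficients.
Solving, u(m) = 3m³ - 3m² + m - 2.
Then u(-3) = -113.

-113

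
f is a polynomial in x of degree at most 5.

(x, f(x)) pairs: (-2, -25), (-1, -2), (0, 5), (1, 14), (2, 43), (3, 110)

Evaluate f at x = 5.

First differences: 23, 7, 9, 29, 67. Second differences: -16, 2, 20, 38. Third differences: 18, 18, 18.
Level-3 differences are constant, so f has degree 3.
Fitting a degree-3 polynomial gives f(x) = 3x³ + x² + 5x + 5.
Then f(5) = 430.

430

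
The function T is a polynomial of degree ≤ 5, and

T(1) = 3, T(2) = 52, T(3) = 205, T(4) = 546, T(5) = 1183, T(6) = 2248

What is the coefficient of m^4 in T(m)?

First differences: 49, 153, 341, 637, 1065. Second differences: 104, 188, 296, 428. Third differences: 84, 108, 132. Fourth differences: 24, 24.
Level-4 differences are constant, so T has degree 4.
Fitting a degree-4 polynomial gives T(m) = m^4 + 4m³ + 3m² - 3m - 2.
The coefficient of m^4 is 1.

1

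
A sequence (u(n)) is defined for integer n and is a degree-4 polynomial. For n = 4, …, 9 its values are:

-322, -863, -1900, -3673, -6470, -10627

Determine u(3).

-85

First differences: -541, -1037, -1773, -2797, -4157. Second differences: -496, -736, -1024, -1360. Third differences: -240, -288, -336. Fourth differences: -48, -48.
Level-4 differences are constant, so u has degree 4.
Fitting a degree-4 polynomial gives u(n) = -2n^4 + 4n³ - 6n² + 7n + 2.
Then u(3) = -85.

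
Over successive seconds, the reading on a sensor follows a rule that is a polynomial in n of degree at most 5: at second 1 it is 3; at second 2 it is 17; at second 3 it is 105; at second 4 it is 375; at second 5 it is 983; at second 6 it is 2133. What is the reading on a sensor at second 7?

Write the value at n as P(n).
First differences: 14, 88, 270, 608, 1150. Second differences: 74, 182, 338, 542. Third differences: 108, 156, 204. Fourth differences: 48, 48.
Level-4 differences are constant, so P has degree 4.
Fitting a degree-4 polynomial gives P(n) = 2n^4 - 2n³ - n² + n + 3.
Then P(7) = 4077.

4077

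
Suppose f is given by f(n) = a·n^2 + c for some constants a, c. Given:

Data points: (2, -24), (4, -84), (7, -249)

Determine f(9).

-409

From f(2) = -24 and f(4) = -84: 4a + c = -24 and 16a + c = -84.
Subtracting: 12a = -60, so a = -5; then c = -24 − (-5)·4 = -4.
So f(n) = -5n² − 4, and f(9) = -409.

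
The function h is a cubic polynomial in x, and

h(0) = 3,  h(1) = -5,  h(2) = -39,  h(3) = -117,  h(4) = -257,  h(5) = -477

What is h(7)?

First differences: -8, -34, -78, -140, -220. Second differences: -26, -44, -62, -80. Third differences: -18, -18, -18.
Level-3 differences are constant, so h has degree 3.
Fitting a degree-3 polynomial gives h(x) = -3x³ - 4x² - x + 3.
Then h(7) = -1229.

-1229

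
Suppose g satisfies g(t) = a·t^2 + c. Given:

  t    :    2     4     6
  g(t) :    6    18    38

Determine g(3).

11

From g(2) = 6 and g(4) = 18: 4a + c = 6 and 16a + c = 18.
Subtracting: 12a = 12, so a = 1; then c = 6 − 1·4 = 2.
So g(t) = 1t² + 2, and g(3) = 11.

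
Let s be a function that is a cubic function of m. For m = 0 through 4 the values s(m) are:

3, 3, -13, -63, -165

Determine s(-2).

First differences: 0, -16, -50, -102. Second differences: -16, -34, -52. Third differences: -18, -18.
Level-3 differences are constant, so s has degree 3.
Fitting a degree-3 polynomial gives s(m) = -3m³ + m² + 2m + 3.
Then s(-2) = 27.

27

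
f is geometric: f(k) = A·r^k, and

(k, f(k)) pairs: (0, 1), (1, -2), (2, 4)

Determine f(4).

16

Consecutive ratio: -2/1 = -2, and 4/(-2) = -2, so r = -2.
Then A·(-2)^0 = 1 gives A = 1, and f(k) = 1·(-2)^k.
f(4) = 1·(-2)^4 = 16.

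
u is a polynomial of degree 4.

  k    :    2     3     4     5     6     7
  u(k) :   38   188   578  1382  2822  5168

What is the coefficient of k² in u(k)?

1

First differences: 150, 390, 804, 1440, 2346. Second differences: 240, 414, 636, 906. Third differences: 174, 222, 270. Fourth differences: 48, 48.
Level-4 differences are constant, so u has degree 4.
Fitting a degree-4 polynomial gives u(k) = 2k^4 + k³ + k² - 4k + 2.
The coefficient of k² is 1.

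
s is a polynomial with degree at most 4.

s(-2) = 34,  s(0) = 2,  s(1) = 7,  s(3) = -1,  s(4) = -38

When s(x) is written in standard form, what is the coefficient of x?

Write s(x) = ax^4 + bx³ + cx² + dx + e; the 5 given values yield a linear system in the 5 coefficients.
Solving, the leading coefficient vanishes, and s(x) = -2x³ + 5x² + 2x + 2.
The coefficient of x is 2.

2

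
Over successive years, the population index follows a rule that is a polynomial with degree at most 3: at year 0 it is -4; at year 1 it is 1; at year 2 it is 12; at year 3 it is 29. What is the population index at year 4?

52

Write the value at n as T(n).
First differences: 5, 11, 17. Second differences: 6, 6.
Level-2 differences are constant, so T has degree 2.
Fitting a degree-2 polynomial gives T(n) = 3n² + 2n - 4.
Then T(4) = 52.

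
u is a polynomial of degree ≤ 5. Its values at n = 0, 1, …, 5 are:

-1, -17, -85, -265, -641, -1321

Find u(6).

-2437

First differences: -16, -68, -180, -376, -680. Second differences: -52, -112, -196, -304. Third differences: -60, -84, -108. Fourth differences: -24, -24.
Level-4 differences are constant, so u has degree 4.
Fitting a degree-4 polynomial gives u(n) = -n^4 - 4n³ - 7n² - 4n - 1.
Then u(6) = -2437.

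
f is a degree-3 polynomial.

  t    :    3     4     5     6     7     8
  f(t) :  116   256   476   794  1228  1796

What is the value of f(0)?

Write f(t) = at³ + bt² + ct + d; the 6 given values yield a linear system in the 4 coefficients.
Solving, f(t) = 3t³ + 4t² + t - 4.
Then f(0) = -4.

-4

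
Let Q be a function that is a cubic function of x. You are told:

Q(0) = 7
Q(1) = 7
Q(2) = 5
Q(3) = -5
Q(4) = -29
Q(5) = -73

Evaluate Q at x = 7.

First differences: 0, -2, -10, -24, -44. Second differences: -2, -8, -14, -20. Third differences: -6, -6, -6.
Level-3 differences are constant, so Q has degree 3.
Fitting a degree-3 polynomial gives Q(x) = -x³ + 2x² - x + 7.
Then Q(7) = -245.

-245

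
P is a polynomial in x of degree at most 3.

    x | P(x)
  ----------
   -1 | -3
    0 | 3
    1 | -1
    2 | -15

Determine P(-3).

-45

Write P(x) = ax³ + bx² + cx + d; the 4 given values yield a linear system in the 4 coefficients.
Solving, the leading coefficient vanishes, and P(x) = -5x² + x + 3.
Then P(-3) = -45.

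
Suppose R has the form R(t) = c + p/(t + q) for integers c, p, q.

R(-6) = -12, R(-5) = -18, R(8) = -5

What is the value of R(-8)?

-9

(R(t) − c)(t + q) = p for each data point; the three points give a linear system in c and q, then p follows.
Solving: c = -6, q = 4, p = 12, so R(t) = -6 + 12/(t + 4).
Then R(-8) = -6 + 12/(-4) = -9.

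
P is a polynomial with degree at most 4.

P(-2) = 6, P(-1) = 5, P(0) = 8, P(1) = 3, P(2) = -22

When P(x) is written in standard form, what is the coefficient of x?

First differences: -1, 3, -5, -25. Second differences: 4, -8, -20. Third differences: -12, -12.
Level-3 differences are constant, so P has degree 3.
Fitting a degree-3 polynomial gives P(x) = -2x³ - 4x² + x + 8.
The coefficient of x is 1.

1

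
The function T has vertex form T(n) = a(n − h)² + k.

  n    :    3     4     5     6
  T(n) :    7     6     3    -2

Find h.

First differences -1, -3, -5; second difference -2 = 2a, so a = -1.
Expanding, the n-coefficient is −2ah = 2h; matching it to the data gives h = 3, and then k = 7.
So T(n) = -1(n − 3)² + 7.
Hence h = 3.

3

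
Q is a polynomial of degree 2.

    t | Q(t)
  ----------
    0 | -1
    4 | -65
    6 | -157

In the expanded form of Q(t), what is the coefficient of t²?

-5

Write Q(t) = at² + bt + c; the 3 given values yield a linear system in the 3 coefficients.
Solving, Q(t) = -5t² + 4t - 1.
The coefficient of t² is -5.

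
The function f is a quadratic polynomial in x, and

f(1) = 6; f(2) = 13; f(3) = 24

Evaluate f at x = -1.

Write f(x) = ax² + bx + c; the 3 given values yield a linear system in the 3 coefficients.
Solving, f(x) = 2x² + x + 3.
Then f(-1) = 4.

4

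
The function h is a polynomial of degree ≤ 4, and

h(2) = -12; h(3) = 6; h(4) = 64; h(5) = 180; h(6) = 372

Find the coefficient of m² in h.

Write h(m) = am^4 + bm³ + cm² + dm + e; the 5 given values yield a linear system in the 5 coefficients.
Solving, the leading coefficient vanishes, and h(m) = 3m³ - 7m² - 4m.
The coefficient of m² is -7.

-7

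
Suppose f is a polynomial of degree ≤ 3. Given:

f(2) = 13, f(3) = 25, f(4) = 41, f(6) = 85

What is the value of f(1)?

5

Write f(m) = am³ + bm² + cm + d; the 4 given values yield a linear system in the 4 coefficients.
Solving, the leading coefficient vanishes, and f(m) = 2m² + 2m + 1.
Then f(1) = 5.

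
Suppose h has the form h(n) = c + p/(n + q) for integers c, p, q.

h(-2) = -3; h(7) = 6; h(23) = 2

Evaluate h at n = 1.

(h(n) − c)(n + q) = p for each data point; the three points give a linear system in c and q, then p follows.
Solving: c = 1, q = -3, p = 20, so h(n) = 1 + 20/(n − 3).
Then h(1) = 1 + 20/(-2) = -9.

-9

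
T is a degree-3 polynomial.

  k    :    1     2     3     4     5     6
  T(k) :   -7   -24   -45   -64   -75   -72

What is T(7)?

First differences: -17, -21, -19, -11, 3. Second differences: -4, 2, 8, 14. Third differences: 6, 6, 6.
Level-3 differences are constant, so T has degree 3.
Extending the table by one column gives the next first difference 23, so T(7) = -72 + 23 = -49.

-49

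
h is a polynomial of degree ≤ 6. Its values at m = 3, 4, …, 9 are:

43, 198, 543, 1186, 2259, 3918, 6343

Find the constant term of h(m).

First differences: 155, 345, 643, 1073, 1659, 2425. Second differences: 190, 298, 430, 586, 766. Third differences: 108, 132, 156, 180. Fourth differences: 24, 24, 24.
Level-4 differences are constant, so h has degree 4.
Fitting a degree-4 polynomial gives h(m) = m^4 - 2m² - 6m - 2.
The constant term is h(0) = -2.

-2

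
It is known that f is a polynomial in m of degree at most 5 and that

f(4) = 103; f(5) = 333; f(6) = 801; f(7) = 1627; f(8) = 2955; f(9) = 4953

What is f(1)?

1

First differences: 230, 468, 826, 1328, 1998. Second differences: 238, 358, 502, 670. Third differences: 120, 144, 168. Fourth differences: 24, 24.
Level-4 differences are constant, so f has degree 4.
Fitting a degree-4 polynomial gives f(m) = m^4 - 2m³ - 2m² + m + 3.
Then f(1) = 1.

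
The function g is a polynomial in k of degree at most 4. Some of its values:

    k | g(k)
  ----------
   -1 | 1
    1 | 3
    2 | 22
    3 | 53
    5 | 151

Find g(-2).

Write g(k) = ak^4 + bk³ + ck² + dk + e; the 5 given values yield a linear system in the 5 coefficients.
Solving, the top 2 coefficients vanish, and g(k) = 6k² + k - 4.
Then g(-2) = 18.

18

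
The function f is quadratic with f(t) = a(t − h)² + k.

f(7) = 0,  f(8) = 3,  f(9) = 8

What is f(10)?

First differences 3, 5; second difference 2 = 2a, so a = 1.
Expanding, the t-coefficient is −2ah = -2h; matching it to the data gives h = 6, and then k = -1.
So f(t) = 1(t − 6)² − 1.
f(10) = 1·4² − 1 = 15.

15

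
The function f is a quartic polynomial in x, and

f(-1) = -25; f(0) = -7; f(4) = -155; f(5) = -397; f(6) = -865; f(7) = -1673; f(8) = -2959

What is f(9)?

-4885

Write f(x) = ax^4 + bx³ + cx² + dx + e; the 7 given values yield a linear system in the 5 coefficients.
Solving, f(x) = -x^4 + 3x³ - 7x² + 7x - 7.
Then f(9) = -4885.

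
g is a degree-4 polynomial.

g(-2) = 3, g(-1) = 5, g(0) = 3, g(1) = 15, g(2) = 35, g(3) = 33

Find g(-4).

-205

Write g(t) = at^4 + bt³ + ct² + dt + e; the 6 given values yield a linear system in the 5 coefficients.
Solving, g(t) = -t^4 + t³ + 8t² + 4t + 3.
Then g(-4) = -205.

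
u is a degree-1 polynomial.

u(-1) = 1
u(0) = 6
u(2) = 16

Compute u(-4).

-14

Write u(t) = at + b; the 3 given values yield a linear system in the 2 coefficients.
Solving, u(t) = 5t + 6.
Then u(-4) = -14.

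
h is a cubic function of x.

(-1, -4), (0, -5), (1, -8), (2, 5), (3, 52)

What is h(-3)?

-80

Write h(x) = ax³ + bx² + cx + d; the 5 given values yield a linear system in the 4 coefficients.
Solving, h(x) = 3x³ - x² - 5x - 5.
Then h(-3) = -80.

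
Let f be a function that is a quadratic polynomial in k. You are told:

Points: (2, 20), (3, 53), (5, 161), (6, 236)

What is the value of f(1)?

1

Write f(k) = ak² + bk + c; the 4 given values yield a linear system in the 3 coefficients.
Solving, f(k) = 7k² - 2k - 4.
Then f(1) = 1.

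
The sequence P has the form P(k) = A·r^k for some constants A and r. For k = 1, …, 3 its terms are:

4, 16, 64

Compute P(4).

256

Consecutive ratio: 16/4 = 4, and 64/16 = 4, so r = 4.
Then A·4^1 = 4 gives A = 1, and P(k) = 1·4^k.
P(4) = 1·4^4 = 256.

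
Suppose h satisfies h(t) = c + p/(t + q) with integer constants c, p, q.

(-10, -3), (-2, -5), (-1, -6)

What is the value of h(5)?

(h(t) − c)(t + q) = p for each data point; the three points give a linear system in c and q, then p follows.
Solving: c = -2, q = -2, p = 12, so h(t) = -2 + 12/(t − 2).
Then h(5) = -2 + 12/3 = 2.

2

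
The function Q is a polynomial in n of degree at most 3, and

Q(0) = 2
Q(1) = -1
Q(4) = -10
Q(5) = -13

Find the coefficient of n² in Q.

0

Write Q(n) = an³ + bn² + cn + d; the 4 given values yield a linear system in the 4 coefficients.
Solving, the top 2 coefficients vanish, and Q(n) = -3n + 2.
The coefficient of n² is 0.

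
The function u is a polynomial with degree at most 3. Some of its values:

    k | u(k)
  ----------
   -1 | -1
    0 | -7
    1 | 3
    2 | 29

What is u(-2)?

First differences: -6, 10, 26. Second differences: 16, 16.
Level-2 differences are constant, so u has degree 2.
Fitting a degree-2 polynomial gives u(k) = 8k² + 2k - 7.
Then u(-2) = 21.

21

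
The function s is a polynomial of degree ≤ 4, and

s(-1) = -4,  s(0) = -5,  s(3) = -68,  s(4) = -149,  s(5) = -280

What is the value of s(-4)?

Write s(x) = ax^4 + bx³ + cx² + dx + e; the 5 given values yield a linear system in the 5 coefficients.
Solving, the leading coefficient vanishes, and s(x) = -2x³ - x² - 5.
Then s(-4) = 107.

107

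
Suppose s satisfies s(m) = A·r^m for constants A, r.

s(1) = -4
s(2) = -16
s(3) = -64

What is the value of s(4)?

Consecutive ratio: -16/(-4) = 4, and -64/(-16) = 4, so r = 4.
Then A·4^1 = -4 gives A = -1, and s(m) = -1·4^m.
s(4) = -1·4^4 = -256.

-256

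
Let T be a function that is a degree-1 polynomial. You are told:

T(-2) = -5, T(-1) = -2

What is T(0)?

Write T(m) = am + b; the 2 given values yield a linear system in the 2 coefficients.
Solving, T(m) = 3m + 1.
Then T(0) = 1.

1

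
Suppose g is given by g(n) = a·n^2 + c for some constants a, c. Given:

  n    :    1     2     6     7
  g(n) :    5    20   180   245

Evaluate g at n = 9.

405

From g(1) = 5 and g(2) = 20: 1a + c = 5 and 4a + c = 20.
Subtracting: 3a = 15, so a = 5; then c = 5 − 5·1 = 0.
So g(n) = 5n² + 0, and g(9) = 405.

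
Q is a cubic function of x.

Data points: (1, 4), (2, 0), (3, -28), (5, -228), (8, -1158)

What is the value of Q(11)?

-3276

Write Q(x) = ax³ + bx² + cx + d; the 5 given values yield a linear system in the 4 coefficients.
Solving, Q(x) = -3x³ + 6x² - x + 2.
Then Q(11) = -3276.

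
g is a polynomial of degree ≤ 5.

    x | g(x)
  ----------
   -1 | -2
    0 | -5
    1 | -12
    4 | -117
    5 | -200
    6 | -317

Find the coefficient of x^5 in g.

0

Write g(x) = ax^5 + bx^4 + cx³ + dx² + ex + p; the 6 given values yield a linear system in the 6 coefficients.
Solving, the top 2 coefficients vanish, and g(x) = -x³ - 2x² - 4x - 5.
The coefficient of x^5 is 0.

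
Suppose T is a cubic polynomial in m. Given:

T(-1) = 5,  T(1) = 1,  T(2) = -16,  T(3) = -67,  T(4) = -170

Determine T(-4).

Write T(m) = am³ + bm² + cm + d; the 5 given values yield a linear system in the 4 coefficients.
Solving, T(m) = -3m³ + m² + m + 2.
Then T(-4) = 206.

206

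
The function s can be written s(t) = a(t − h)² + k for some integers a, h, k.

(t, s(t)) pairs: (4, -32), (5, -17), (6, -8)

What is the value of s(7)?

First differences 15, 9; second difference -6 = 2a, so a = -3.
Expanding, the t-coefficient is −2ah = 6h; matching it to the data gives h = 7, and then k = -5.
So s(t) = -3(t − 7)² − 5.
s(7) = -3·0² − 5 = -5.

-5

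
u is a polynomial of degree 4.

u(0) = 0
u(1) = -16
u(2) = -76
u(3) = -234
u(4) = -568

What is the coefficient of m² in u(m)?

-6

Write u(m) = am^4 + bm³ + cm² + dm + e; the 5 given values yield a linear system in the 5 coefficients.
Solving, u(m) = -m^4 - 3m³ - 6m² - 6m.
The coefficient of m² is -6.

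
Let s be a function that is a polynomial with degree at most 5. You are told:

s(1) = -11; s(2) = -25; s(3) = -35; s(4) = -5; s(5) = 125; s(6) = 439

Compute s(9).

First differences: -14, -10, 30, 130, 314. Second differences: 4, 40, 100, 184. Third differences: 36, 60, 84. Fourth differences: 24, 24.
Level-4 differences are constant, so s has degree 4.
Fitting a degree-4 polynomial gives s(k) = k^4 - 4k³ + k² - 4k - 5.
Then s(9) = 3685.

3685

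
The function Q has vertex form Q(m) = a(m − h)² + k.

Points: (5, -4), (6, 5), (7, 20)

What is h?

4

First differences 9, 15; second difference 6 = 2a, so a = 3.
Expanding, the m-coefficient is −2ah = -6h; matching it to the data gives h = 4, and then k = -7.
So Q(m) = 3(m − 4)² − 7.
Hence h = 4.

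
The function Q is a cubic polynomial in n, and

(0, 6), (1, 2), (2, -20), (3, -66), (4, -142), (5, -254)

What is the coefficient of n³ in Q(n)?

-1

First differences: -4, -22, -46, -76, -112. Second differences: -18, -24, -30, -36. Third differences: -6, -6, -6.
Level-3 differences are constant, so Q has degree 3.
Fitting a degree-3 polynomial gives Q(n) = -n³ - 6n² + 3n + 6.
The coefficient of n³ is -1.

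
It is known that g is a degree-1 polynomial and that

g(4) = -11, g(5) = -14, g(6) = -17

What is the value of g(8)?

First differences: -3, -3.
Level-1 differences are constant, so g has degree 1.
Fitting a degree-1 polynomial gives g(n) = -3n + 1.
Then g(8) = -23.

-23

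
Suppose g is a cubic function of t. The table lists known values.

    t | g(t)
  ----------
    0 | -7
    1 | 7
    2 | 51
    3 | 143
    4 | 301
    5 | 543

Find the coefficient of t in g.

5

Write g(t) = at³ + bt² + ct + d; the 6 given values yield a linear system in the 4 coefficients.
Solving, g(t) = 3t³ + 6t² + 5t - 7.
The coefficient of t is 5.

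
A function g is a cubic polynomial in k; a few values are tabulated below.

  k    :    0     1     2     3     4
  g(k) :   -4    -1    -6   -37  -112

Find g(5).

-249

First differences: 3, -5, -31, -75. Second differences: -8, -26, -44. Third differences: -18, -18.
Level-3 differences are constant, so g has degree 3.
Fitting a degree-3 polynomial gives g(k) = -3k³ + 5k² + k - 4.
Then g(5) = -249.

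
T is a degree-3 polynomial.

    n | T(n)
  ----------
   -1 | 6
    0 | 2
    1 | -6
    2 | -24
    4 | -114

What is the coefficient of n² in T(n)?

-2

Write T(n) = an³ + bn² + cn + d; the 5 given values yield a linear system in the 4 coefficients.
Solving, T(n) = -n³ - 2n² - 5n + 2.
The coefficient of n² is -2.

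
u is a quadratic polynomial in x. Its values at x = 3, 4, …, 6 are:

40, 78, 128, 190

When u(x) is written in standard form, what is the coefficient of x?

-4

First differences: 38, 50, 62. Second differences: 12, 12.
Level-2 differences are constant, so u has degree 2.
Fitting a degree-2 polynomial gives u(x) = 6x² - 4x - 2.
The coefficient of x is -4.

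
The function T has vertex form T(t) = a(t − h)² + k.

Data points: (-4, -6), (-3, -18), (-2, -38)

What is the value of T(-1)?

First differences -12, -20; second difference -8 = 2a, so a = -4.
Expanding, the t-coefficient is −2ah = 8h; matching it to the data gives h = -5, and then k = -2.
So T(t) = -4(t + 5)² − 2.
T(-1) = -4·4² − 2 = -66.

-66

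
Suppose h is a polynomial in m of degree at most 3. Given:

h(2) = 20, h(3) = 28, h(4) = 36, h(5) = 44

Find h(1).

Write h(m) = am³ + bm² + cm + d; the 4 given values yield a linear system in the 4 coefficients.
Solving, the top 2 coefficients vanish, and h(m) = 8m + 4.
Then h(1) = 12.

12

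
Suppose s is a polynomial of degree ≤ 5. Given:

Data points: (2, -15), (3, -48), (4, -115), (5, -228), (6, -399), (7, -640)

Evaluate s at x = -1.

0

Write s(x) = ax^5 + bx^4 + cx³ + dx² + ex + p; the 6 given values yield a linear system in the 6 coefficients.
Solving, the top 2 coefficients vanish, and s(x) = -2x³ + x² - 3.
Then s(-1) = 0.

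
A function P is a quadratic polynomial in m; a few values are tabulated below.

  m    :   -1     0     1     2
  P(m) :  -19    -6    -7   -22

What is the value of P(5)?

Write P(m) = am² + bm + c; the 4 given values yield a linear system in the 3 coefficients.
Solving, P(m) = -7m² + 6m - 6.
Then P(5) = -151.

-151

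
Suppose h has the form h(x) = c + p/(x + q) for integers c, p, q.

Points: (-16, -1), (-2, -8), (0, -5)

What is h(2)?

-4

(h(x) − c)(x + q) = p for each data point; the three points give a linear system in c and q, then p follows.
Solving: c = -2, q = 4, p = -12, so h(x) = -2 − 12/(x + 4).
Then h(2) = -2 − 12/6 = -4.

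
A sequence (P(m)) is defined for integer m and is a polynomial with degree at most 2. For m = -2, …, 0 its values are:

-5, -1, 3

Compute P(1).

7

First differences: 4, 4.
Level-1 differences are constant, so P has degree 1.
Extending the table by one column gives the next first difference 4, so P(1) = 3 + 4 = 7.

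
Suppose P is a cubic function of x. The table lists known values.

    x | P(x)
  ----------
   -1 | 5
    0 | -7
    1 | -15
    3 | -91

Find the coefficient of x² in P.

Write P(x) = ax³ + bx² + cx + d; the 4 given values yield a linear system in the 4 coefficients.
Solving, P(x) = -3x³ + 2x² - 7x - 7.
The coefficient of x² is 2.

2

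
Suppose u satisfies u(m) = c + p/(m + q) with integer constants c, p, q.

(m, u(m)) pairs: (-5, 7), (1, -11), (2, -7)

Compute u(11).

(u(m) − c)(m + q) = p for each data point; the three points give a linear system in c and q, then p follows.
Solving: c = 1, q = 1, p = -24, so u(m) = 1 − 24/(m + 1).
Then u(11) = 1 − 24/12 = -1.

-1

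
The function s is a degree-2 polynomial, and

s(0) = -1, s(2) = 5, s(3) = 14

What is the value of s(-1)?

2

Write s(x) = ax² + bx + c; the 3 given values yield a linear system in the 3 coefficients.
Solving, s(x) = 2x² - x - 1.
Then s(-1) = 2.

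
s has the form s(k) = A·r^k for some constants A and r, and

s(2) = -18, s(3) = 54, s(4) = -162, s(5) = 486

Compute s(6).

Consecutive ratio: 54/(-18) = -3, and -162/54 = -3, so r = -3.
Then A·(-3)^2 = -18 gives A = -2, and s(k) = -2·(-3)^k.
s(6) = -2·(-3)^6 = -1458.

-1458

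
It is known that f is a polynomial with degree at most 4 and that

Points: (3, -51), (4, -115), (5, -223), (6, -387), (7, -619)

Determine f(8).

-931

First differences: -64, -108, -164, -232. Second differences: -44, -56, -68. Third differences: -12, -12.
Level-3 differences are constant, so f has degree 3.
Fitting a degree-3 polynomial gives f(k) = -2k³ + 2k² - 4k - 3.
Then f(8) = -931.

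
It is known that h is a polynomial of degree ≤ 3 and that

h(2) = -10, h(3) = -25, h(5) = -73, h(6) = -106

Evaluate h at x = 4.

-46

Write h(x) = ax³ + bx² + cx + d; the 4 given values yield a linear system in the 4 coefficients.
Solving, the leading coefficient vanishes, and h(x) = -3x² + 2.
Then h(4) = -46.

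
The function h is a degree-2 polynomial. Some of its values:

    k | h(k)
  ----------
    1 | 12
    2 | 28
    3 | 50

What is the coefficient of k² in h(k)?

Write h(k) = ak² + bk + c; the 3 given values yield a linear system in the 3 coefficients.
Solving, h(k) = 3k² + 7k + 2.
The coefficient of k² is 3.

3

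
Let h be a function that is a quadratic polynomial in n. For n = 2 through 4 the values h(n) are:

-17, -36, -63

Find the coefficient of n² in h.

Write h(n) = an² + bn + c; the 3 given values yield a linear system in the 3 coefficients.
Solving, h(n) = -4n² + n - 3.
The coefficient of n² is -4.

-4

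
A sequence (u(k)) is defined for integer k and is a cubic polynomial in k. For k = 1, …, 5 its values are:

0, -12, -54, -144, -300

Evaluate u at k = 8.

-1344

First differences: -12, -42, -90, -156. Second differences: -30, -48, -66. Third differences: -18, -18.
Level-3 differences are constant, so u has degree 3.
Fitting a degree-3 polynomial gives u(k) = -3k³ + 3k².
Then u(8) = -1344.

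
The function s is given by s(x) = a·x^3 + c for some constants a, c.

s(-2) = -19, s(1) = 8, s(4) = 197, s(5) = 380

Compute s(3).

From s(-2) = -19 and s(1) = 8: -8a + c = -19 and 1a + c = 8.
Subtracting: 9a = 27, so a = 3; then c = -19 − 3·(-8) = 5.
So s(x) = 3x³ + 5, and s(3) = 86.

86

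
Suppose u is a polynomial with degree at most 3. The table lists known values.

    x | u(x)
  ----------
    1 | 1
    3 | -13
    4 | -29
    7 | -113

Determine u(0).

-1

Write u(x) = ax³ + bx² + cx + d; the 4 given values yield a linear system in the 4 coefficients.
Solving, the leading coefficient vanishes, and u(x) = -3x² + 5x - 1.
Then u(0) = -1.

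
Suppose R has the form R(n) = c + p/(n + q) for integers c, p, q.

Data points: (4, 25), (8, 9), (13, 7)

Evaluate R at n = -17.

(R(n) − c)(n + q) = p for each data point; the three points give a linear system in c and q, then p follows.
Solving: c = 5, q = -3, p = 20, so R(n) = 5 + 20/(n − 3).
Then R(-17) = 5 + 20/(-20) = 4.

4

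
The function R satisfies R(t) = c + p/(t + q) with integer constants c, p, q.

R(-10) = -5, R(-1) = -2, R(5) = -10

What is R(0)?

0

(R(t) − c)(t + q) = p for each data point; the three points give a linear system in c and q, then p follows.
Solving: c = -6, q = -2, p = -12, so R(t) = -6 − 12/(t − 2).
Then R(0) = -6 − 12/(-2) = 0.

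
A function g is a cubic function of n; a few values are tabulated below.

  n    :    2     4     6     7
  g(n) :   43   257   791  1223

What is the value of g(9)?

Write g(n) = an³ + bn² + cn + d; the 4 given values yield a linear system in the 4 coefficients.
Solving, g(n) = 3n³ + 4n² - n + 5.
Then g(9) = 2507.

2507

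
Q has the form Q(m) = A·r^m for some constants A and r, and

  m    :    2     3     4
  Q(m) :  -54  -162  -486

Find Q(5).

Consecutive ratio: -162/(-54) = 3, and -486/(-162) = 3, so r = 3.
Then A·3^2 = -54 gives A = -6, and Q(m) = -6·3^m.
Q(5) = -6·3^5 = -1458.

-1458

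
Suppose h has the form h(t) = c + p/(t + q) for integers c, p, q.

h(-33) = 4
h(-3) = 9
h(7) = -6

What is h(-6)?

(h(t) − c)(t + q) = p for each data point; the three points give a linear system in c and q, then p follows.
Solving: c = 3, q = -3, p = -36, so h(t) = 3 − 36/(t − 3).
Then h(-6) = 3 − 36/(-9) = 7.

7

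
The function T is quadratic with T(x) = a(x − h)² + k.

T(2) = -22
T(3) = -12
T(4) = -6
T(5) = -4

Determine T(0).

First differences 10, 6, 2; second difference -4 = 2a, so a = -2.
Expanding, the x-coefficient is −2ah = 4h; matching it to the data gives h = 5, and then k = -4.
So T(x) = -2(x − 5)² − 4.
T(0) = -2·(-5)² − 4 = -54.

-54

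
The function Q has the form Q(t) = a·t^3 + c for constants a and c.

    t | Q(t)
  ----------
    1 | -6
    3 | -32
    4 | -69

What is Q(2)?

From Q(1) = -6 and Q(3) = -32: 1a + c = -6 and 27a + c = -32.
Subtracting: 26a = -26, so a = -1; then c = -6 − (-1)·1 = -5.
So Q(t) = -1t³ − 5, and Q(2) = -13.

-13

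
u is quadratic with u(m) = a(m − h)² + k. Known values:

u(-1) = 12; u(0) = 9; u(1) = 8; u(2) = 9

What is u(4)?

First differences -3, -1, 1; second difference 2 = 2a, so a = 1.
Expanding, the m-coefficient is −2ah = -2h; matching it to the data gives h = 1, and then k = 8.
So u(m) = 1(m − 1)² + 8.
u(4) = 1·3² + 8 = 17.

17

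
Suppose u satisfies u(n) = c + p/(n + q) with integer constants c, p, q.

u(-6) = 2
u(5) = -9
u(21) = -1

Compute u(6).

-6

(u(n) − c)(n + q) = p for each data point; the three points give a linear system in c and q, then p follows.
Solving: c = 0, q = -3, p = -18, so u(n) = -18/(n − 3).
Then u(6) = 0 − 18/3 = -6.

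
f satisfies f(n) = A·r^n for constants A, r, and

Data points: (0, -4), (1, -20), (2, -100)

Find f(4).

Consecutive ratio: -20/(-4) = 5, and -100/(-20) = 5, so r = 5.
Then A·5^0 = -4 gives A = -4, and f(n) = -4·5^n.
f(4) = -4·5^4 = -2500.

-2500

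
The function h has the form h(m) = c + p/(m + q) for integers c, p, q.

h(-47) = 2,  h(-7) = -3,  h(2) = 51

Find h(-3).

(h(m) − c)(m + q) = p for each data point; the three points give a linear system in c and q, then p follows.
Solving: c = 3, q = -1, p = 48, so h(m) = 3 + 48/(m − 1).
Then h(-3) = 3 + 48/(-4) = -9.

-9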